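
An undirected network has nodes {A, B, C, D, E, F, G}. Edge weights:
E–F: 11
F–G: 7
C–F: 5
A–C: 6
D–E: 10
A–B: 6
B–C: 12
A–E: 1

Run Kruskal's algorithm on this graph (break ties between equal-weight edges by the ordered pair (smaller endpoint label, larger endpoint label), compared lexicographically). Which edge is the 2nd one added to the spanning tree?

Sort edges by weight, then run Kruskal:
A–E (1): add — endpoints in different components.
C–F (5): add — endpoints in different components.
A–B (6): add — endpoints in different components.
A–C (6): add — endpoints in different components.
F–G (7): add — endpoints in different components.
D–E (10): add — endpoints in different components.
The 2nd edge added is C–F.

C-F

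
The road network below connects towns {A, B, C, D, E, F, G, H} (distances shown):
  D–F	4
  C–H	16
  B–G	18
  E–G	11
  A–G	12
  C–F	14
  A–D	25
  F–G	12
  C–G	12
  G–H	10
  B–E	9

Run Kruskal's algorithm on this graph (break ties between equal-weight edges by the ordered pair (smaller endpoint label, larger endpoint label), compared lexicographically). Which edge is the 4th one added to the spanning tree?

Kruskal: consider edges lightest-first.
D–F (4): add — endpoints in different components.
B–E (9): add — endpoints in different components.
G–H (10): add — endpoints in different components.
E–G (11): add — endpoints in different components.
A–G (12): add — endpoints in different components.
C–G (12): add — endpoints in different components.
F–G (12): add — endpoints in different components.
The 4th edge added is E–G.

E-G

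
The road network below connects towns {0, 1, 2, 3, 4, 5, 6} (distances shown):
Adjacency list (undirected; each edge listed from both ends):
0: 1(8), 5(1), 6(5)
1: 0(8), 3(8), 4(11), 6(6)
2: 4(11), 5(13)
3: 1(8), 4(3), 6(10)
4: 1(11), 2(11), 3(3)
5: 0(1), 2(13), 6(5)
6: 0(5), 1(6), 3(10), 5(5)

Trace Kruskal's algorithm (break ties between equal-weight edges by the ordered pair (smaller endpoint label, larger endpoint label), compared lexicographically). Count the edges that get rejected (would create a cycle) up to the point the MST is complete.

Kruskal's algorithm — process edges by increasing weight (ties by edge label):
0–5 (1): add. Components now {0,5} {1} {2} {3} {4} {6}
3–4 (3): add. Components now {0,5} {1} {2} {3,4} {6}
0–6 (5): add. Components now {0,5,6} {1} {2} {3,4}
5–6 (5): skip — 5 and 6 already connected.
1–6 (6): add. Components now {0,1,5,6} {2} {3,4}
0–1 (8): skip — 0 and 1 already connected.
1–3 (8): add. Components now {0,1,3,4,5,6} {2}
3–6 (10): skip — 3 and 6 already connected.
1–4 (11): skip — 1 and 4 already connected.
2–4 (11): add. Components now {0,1,2,3,4,5,6}
Edges rejected before the tree was complete: 4.

4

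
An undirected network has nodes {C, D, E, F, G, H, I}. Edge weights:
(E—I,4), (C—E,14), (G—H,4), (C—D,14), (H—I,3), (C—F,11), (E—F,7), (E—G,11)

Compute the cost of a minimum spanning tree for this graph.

Kruskal: consider edges lightest-first.
H—I (3): add. Components now {C} {D} {E} {F} {G} {H,I}
E—I (4): add. Components now {C} {D} {E,H,I} {F} {G}
G—H (4): add. Components now {C} {D} {E,G,H,I} {F}
E—F (7): add. Components now {C} {D} {E,F,G,H,I}
C—F (11): add. Components now {C,E,F,G,H,I} {D}
E—G (11): skip — E and G already connected.
C—D (14): add. Components now {C,D,E,F,G,H,I}
MST edges: H—I, E—I, G—H, E—F, C—F, C—D; total weight 3+4+4+7+11+14 = 43.

43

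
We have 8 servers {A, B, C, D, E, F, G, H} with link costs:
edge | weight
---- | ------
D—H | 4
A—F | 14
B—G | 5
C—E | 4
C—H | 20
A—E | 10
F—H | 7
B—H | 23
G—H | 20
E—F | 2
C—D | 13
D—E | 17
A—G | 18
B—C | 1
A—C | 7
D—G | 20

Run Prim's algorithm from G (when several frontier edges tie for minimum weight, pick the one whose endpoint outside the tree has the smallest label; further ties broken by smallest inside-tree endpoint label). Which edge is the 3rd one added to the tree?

Prim, starting at G.
Step 1: cheapest edge leaving the tree is B—G (5); add B.
Step 2: cheapest edge leaving the tree is B—C (1); add C.
Step 3: cheapest edge leaving the tree is C—E (4); add E.
Step 4: cheapest edge leaving the tree is E—F (2); add F.
Step 5: cheapest edge leaving the tree is A—C (7); add A.
Step 6: cheapest edge leaving the tree is F—H (7); add H.
Step 7: cheapest edge leaving the tree is D—H (4); add D.
The 3rd edge added is C—E.

C-E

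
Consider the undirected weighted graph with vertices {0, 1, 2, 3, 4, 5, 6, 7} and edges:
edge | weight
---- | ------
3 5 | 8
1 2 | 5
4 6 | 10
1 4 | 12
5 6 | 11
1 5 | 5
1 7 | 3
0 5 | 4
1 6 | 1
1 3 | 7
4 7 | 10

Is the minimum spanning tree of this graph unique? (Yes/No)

No

Kruskal: consider edges lightest-first.
1 6 (1): add — endpoints in different components.
1 7 (3): add — endpoints in different components.
0 5 (4): add — endpoints in different components.
1 2 (5): add — endpoints in different components.
1 5 (5): add — endpoints in different components.
1 3 (7): add — endpoints in different components.
3 5 (8): skip — 3 and 5 already connected.
4 6 (10): add — endpoints in different components.
Non-tree edge 4 7 has weight 10, equal to the heaviest edge on its tree cycle — swapping gives another MST of the same weight. Not unique.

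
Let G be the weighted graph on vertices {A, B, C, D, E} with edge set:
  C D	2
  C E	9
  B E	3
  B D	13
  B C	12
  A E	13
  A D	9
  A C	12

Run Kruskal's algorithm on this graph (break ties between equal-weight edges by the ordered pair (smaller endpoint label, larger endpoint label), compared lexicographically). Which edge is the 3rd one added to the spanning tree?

Sort edges by weight, then run Kruskal:
C D (2): add. Components now {A} {B} {C,D} {E}
B E (3): add. Components now {A} {B,E} {C,D}
A D (9): add. Components now {A,C,D} {B,E}
C E (9): add. Components now {A,B,C,D,E}
The 3rd edge added is A D.

A-D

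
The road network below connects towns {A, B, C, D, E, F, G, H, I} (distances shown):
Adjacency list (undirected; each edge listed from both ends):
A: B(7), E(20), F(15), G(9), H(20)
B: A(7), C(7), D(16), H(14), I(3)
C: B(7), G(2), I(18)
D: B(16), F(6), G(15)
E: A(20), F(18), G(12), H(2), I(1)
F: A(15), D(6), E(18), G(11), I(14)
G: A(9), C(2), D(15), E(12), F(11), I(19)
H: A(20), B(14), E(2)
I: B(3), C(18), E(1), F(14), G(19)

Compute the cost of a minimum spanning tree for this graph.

39

Sort edges by weight, then run Kruskal:
E-I (1): add — endpoints in different components.
C-G (2): add — endpoints in different components.
E-H (2): add — endpoints in different components.
B-I (3): add — endpoints in different components.
D-F (6): add — endpoints in different components.
A-B (7): add — endpoints in different components.
B-C (7): add — endpoints in different components.
A-G (9): skip — A and G already connected.
F-G (11): add — endpoints in different components.
MST edges: E-I, C-G, E-H, B-I, D-F, A-B, B-C, F-G; total weight 1+2+2+3+6+7+7+11 = 39.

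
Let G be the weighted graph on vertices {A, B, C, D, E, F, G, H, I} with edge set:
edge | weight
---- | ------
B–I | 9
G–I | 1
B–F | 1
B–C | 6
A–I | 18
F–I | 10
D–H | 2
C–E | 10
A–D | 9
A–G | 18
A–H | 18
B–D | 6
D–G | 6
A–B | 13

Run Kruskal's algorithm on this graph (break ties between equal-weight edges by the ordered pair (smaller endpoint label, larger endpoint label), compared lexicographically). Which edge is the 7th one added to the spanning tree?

A-D

Sort edges by weight, then run Kruskal:
B–F (1): add — endpoints in different components.
G–I (1): add — endpoints in different components.
D–H (2): add — endpoints in different components.
B–C (6): add — endpoints in different components.
B–D (6): add — endpoints in different components.
D–G (6): add — endpoints in different components.
A–D (9): add — endpoints in different components.
B–I (9): skip — B and I already connected.
C–E (10): add — endpoints in different components.
The 7th edge added is A–D.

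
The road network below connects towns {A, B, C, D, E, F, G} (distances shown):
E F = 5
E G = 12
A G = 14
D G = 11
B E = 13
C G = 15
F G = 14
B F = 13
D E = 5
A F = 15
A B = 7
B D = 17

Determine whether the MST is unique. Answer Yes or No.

No

Sort edges by weight, then run Kruskal:
D E (5): add. Components now {A} {B} {C} {D,E} {F} {G}
E F (5): add. Components now {A} {B} {C} {D,E,F} {G}
A B (7): add. Components now {A,B} {C} {D,E,F} {G}
D G (11): add. Components now {A,B} {C} {D,E,F,G}
E G (12): skip — E and G already connected.
B E (13): add. Components now {A,B,D,E,F,G} {C}
B F (13): skip — B and F already connected.
A G (14): skip — A and G already connected.
F G (14): skip — F and G already connected.
A F (15): skip — A and F already connected.
C G (15): add. Components now {A,B,C,D,E,F,G}
Non-tree edge B F has weight 13, equal to the heaviest edge on its tree cycle — swapping gives another MST of the same weight. Not unique.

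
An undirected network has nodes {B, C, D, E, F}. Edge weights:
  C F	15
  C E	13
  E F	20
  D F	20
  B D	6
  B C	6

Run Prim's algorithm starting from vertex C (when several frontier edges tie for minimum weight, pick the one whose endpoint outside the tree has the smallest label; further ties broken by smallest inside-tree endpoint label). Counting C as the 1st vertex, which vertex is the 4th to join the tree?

E

Prim, starting at C.
Step 1: cheapest edge leaving the tree is B C (6); add B.
Step 2: cheapest edge leaving the tree is B D (6); add D.
Step 3: cheapest edge leaving the tree is C E (13); add E.
Step 4: cheapest edge leaving the tree is C F (15); add F.
Vertex order: C, B, D, E, F. The 4th vertex is E.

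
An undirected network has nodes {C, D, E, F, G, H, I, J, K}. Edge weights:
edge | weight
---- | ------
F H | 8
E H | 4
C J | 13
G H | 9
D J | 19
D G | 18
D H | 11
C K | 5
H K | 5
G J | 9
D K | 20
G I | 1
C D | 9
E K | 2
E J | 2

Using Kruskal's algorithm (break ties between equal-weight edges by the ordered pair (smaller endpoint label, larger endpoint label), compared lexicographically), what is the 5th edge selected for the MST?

C-K

Sort edges by weight, then run Kruskal:
G I (1): add — endpoints in different components.
E J (2): add — endpoints in different components.
E K (2): add — endpoints in different components.
E H (4): add — endpoints in different components.
C K (5): add — endpoints in different components.
H K (5): skip — H and K already connected.
F H (8): add — endpoints in different components.
C D (9): add — endpoints in different components.
G H (9): add — endpoints in different components.
The 5th edge added is C K.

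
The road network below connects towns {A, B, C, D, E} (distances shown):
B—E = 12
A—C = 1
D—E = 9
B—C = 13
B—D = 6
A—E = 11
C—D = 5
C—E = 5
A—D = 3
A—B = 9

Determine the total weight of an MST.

15

Prim's algorithm from E:
Step 1: cheapest edge leaving the tree is C—E (5); add C.
Step 2: cheapest edge leaving the tree is A—C (1); add A.
Step 3: cheapest edge leaving the tree is A—D (3); add D.
Step 4: cheapest edge leaving the tree is B—D (6); add B.
MST edges: C—E, A—C, A—D, B—D; total weight 5+1+3+6 = 15.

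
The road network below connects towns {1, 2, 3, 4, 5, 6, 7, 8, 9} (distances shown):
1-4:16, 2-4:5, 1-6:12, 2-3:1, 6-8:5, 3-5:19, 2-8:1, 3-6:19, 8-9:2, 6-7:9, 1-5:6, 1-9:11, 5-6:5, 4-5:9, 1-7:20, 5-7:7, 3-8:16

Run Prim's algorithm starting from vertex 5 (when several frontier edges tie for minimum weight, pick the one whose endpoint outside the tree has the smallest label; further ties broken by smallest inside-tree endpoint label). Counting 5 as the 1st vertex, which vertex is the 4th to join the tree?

Grow the tree from 5 using Prim:
Step 1: cheapest edge leaving the tree is 5-6 (5); add 6.
Step 2: cheapest edge leaving the tree is 6-8 (5); add 8.
Step 3: cheapest edge leaving the tree is 2-8 (1); add 2.
Step 4: cheapest edge leaving the tree is 2-3 (1); add 3.
Step 5: cheapest edge leaving the tree is 8-9 (2); add 9.
Step 6: cheapest edge leaving the tree is 2-4 (5); add 4.
Step 7: cheapest edge leaving the tree is 1-5 (6); add 1.
Step 8: cheapest edge leaving the tree is 5-7 (7); add 7.
Vertex order: 5, 6, 8, 2, 3, 9, 4, 1, 7. The 4th vertex is 2.

2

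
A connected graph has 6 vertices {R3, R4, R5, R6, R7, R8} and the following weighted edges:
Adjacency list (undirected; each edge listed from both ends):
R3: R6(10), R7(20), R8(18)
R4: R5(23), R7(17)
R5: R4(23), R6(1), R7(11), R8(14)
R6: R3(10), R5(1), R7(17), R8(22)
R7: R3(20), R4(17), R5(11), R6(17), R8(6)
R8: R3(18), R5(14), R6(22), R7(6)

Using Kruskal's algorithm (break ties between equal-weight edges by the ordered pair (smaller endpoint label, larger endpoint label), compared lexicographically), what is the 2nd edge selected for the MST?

Kruskal: consider edges lightest-first.
R5 R6 (1): add. Components now {R7} {R5,R6} {R4} {R3} {R8}
R7 R8 (6): add. Components now {R7,R8} {R5,R6} {R4} {R3}
R3 R6 (10): add. Components now {R7,R8} {R3,R5,R6} {R4}
R5 R7 (11): add. Components now {R3,R5,R6,R7,R8} {R4}
R5 R8 (14): skip — R5 and R8 already connected.
R4 R7 (17): add. Components now {R3,R4,R5,R6,R7,R8}
The 2nd edge added is R7 R8.

R7-R8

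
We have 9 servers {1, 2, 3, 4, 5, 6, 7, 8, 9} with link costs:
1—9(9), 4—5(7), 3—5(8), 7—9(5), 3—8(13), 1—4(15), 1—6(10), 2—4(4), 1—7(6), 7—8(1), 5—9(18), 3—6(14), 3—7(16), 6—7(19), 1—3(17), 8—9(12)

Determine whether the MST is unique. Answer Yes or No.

Sort edges by weight, then run Kruskal:
7—8 (1): add — endpoints in different components.
2—4 (4): add — endpoints in different components.
7—9 (5): add — endpoints in different components.
1—7 (6): add — endpoints in different components.
4—5 (7): add — endpoints in different components.
3—5 (8): add — endpoints in different components.
1—9 (9): skip — 1 and 9 already connected.
1—6 (10): add — endpoints in different components.
8—9 (12): skip — 8 and 9 already connected.
3—8 (13): add — endpoints in different components.
Every non-tree edge has weight strictly greater than the heaviest edge on the tree path between its endpoints, so the MST is unique.

Yes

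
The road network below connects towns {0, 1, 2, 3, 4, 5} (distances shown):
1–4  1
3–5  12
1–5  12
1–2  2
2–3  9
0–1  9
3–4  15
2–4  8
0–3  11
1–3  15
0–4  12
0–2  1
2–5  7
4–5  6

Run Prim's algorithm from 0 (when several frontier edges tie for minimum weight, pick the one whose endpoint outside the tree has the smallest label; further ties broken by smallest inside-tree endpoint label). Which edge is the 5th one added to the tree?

Grow the tree from 0 using Prim:
Step 1: frontier [0–2 1, 0–1 9, 0–3 11, 0–4 12] → take 0–2 (1); add 2.
Step 2: frontier [0–1 9, 0–3 11, 0–4 12, 1–2 2, 2–5 7, 2–4 8, 2–3 9] → take 1–2 (2); add 1.
Step 3: frontier [0–3 11, 0–4 12, 1–4 1, 1–5 12, 1–3 15, 2–5 7, 2–4 8, 2–3 9] → take 1–4 (1); add 4.
Step 4: frontier [0–3 11, 1–5 12, 1–3 15, 2–5 7, 2–3 9, 4–5 6, 3–4 15] → take 4–5 (6); add 5.
Step 5: frontier [0–3 11, 1–3 15, 2–3 9, 3–4 15, 3–5 12] → take 2–3 (9); add 3.
The 5th edge added is 2–3.

2-3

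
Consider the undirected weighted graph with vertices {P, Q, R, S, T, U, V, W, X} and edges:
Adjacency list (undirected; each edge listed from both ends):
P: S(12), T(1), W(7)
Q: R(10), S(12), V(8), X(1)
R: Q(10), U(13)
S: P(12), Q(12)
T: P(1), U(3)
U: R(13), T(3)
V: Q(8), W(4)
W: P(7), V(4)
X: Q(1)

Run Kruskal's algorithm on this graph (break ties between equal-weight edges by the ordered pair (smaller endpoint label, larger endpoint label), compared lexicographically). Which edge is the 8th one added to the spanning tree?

Sort edges by weight, then run Kruskal:
P–T (1): add — endpoints in different components.
Q–X (1): add — endpoints in different components.
T–U (3): add — endpoints in different components.
V–W (4): add — endpoints in different components.
P–W (7): add — endpoints in different components.
Q–V (8): add — endpoints in different components.
Q–R (10): add — endpoints in different components.
P–S (12): add — endpoints in different components.
The 8th edge added is P–S.

P-S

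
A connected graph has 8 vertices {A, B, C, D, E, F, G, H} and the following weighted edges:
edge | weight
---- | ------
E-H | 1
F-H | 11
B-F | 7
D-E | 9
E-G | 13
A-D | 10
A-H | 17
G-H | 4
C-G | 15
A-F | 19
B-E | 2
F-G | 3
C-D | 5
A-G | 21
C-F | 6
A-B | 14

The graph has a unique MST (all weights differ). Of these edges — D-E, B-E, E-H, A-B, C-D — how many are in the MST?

Kruskal: consider edges lightest-first.
E-H (1): add — endpoints in different components.
B-E (2): add — endpoints in different components.
F-G (3): add — endpoints in different components.
G-H (4): add — endpoints in different components.
C-D (5): add — endpoints in different components.
C-F (6): add — endpoints in different components.
B-F (7): skip — B and F already connected.
D-E (9): skip — D and E already connected.
A-D (10): add — endpoints in different components.
MST edge set: {E-H, B-E, F-G, G-H, C-D, C-F, A-D}.
Of the listed edges, {B-E, E-H, C-D} are in the MST → 3.

3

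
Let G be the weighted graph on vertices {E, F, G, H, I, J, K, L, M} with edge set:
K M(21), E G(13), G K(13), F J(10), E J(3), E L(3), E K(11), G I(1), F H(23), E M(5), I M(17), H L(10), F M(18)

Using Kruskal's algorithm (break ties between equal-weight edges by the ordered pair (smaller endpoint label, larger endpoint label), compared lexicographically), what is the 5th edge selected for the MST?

F-J

Sort edges by weight, then run Kruskal:
G I (1): add — endpoints in different components.
E J (3): add — endpoints in different components.
E L (3): add — endpoints in different components.
E M (5): add — endpoints in different components.
F J (10): add — endpoints in different components.
H L (10): add — endpoints in different components.
E K (11): add — endpoints in different components.
E G (13): add — endpoints in different components.
The 5th edge added is F J.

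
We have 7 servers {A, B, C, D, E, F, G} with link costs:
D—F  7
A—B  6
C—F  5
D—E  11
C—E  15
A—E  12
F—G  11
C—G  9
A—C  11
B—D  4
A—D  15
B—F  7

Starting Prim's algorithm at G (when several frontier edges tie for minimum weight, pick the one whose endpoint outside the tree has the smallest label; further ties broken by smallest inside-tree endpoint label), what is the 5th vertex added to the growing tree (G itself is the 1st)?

D

Prim's algorithm from G:
Step 1: frontier [C—G 9, F—G 11] → take C—G (9); add C.
Step 2: frontier [C—F 5, A—C 11, C—E 15, F—G 11] → take C—F (5); add F.
Step 3: frontier [A—C 11, C—E 15, B—F 7, D—F 7] → take B—F (7); add B.
Step 4: frontier [B—D 4, A—B 6, A—C 11, C—E 15, D—F 7] → take B—D (4); add D.
Step 5: frontier [A—B 6, A—C 11, C—E 15, D—E 11, A—D 15] → take A—B (6); add A.
Step 6: frontier [A—E 12, C—E 15, D—E 11] → take D—E (11); add E.
Vertex order: G, C, F, B, D, A, E. The 5th vertex is D.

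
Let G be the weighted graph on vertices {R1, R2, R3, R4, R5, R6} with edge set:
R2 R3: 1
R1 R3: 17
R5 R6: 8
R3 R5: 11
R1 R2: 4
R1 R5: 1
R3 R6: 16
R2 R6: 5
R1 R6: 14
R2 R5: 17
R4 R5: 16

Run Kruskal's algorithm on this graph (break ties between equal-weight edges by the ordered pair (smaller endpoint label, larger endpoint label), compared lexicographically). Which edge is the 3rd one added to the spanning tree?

R1-R2

Kruskal's algorithm — process edges by increasing weight (ties by edge label):
R1 R5 (1): add — endpoints in different components.
R2 R3 (1): add — endpoints in different components.
R1 R2 (4): add — endpoints in different components.
R2 R6 (5): add — endpoints in different components.
R5 R6 (8): skip — R6 and R5 already connected.
R3 R5 (11): skip — R3 and R5 already connected.
R1 R6 (14): skip — R6 and R1 already connected.
R3 R6 (16): skip — R6 and R3 already connected.
R4 R5 (16): add — endpoints in different components.
The 3rd edge added is R1 R2.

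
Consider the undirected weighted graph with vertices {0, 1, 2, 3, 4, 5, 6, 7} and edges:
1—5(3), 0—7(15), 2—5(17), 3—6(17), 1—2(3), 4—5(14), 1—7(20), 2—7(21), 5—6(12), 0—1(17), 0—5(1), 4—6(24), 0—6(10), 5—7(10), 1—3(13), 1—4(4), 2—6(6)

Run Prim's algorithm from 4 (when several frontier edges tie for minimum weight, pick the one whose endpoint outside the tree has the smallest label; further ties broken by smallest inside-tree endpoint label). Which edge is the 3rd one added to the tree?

1-5

Prim's algorithm from 4:
Step 1: cheapest edge leaving the tree is 1—4 (4); add 1.
Step 2: cheapest edge leaving the tree is 1—2 (3); add 2.
Step 3: cheapest edge leaving the tree is 1—5 (3); add 5.
Step 4: cheapest edge leaving the tree is 0—5 (1); add 0.
Step 5: cheapest edge leaving the tree is 2—6 (6); add 6.
Step 6: cheapest edge leaving the tree is 5—7 (10); add 7.
Step 7: cheapest edge leaving the tree is 1—3 (13); add 3.
The 3rd edge added is 1—5.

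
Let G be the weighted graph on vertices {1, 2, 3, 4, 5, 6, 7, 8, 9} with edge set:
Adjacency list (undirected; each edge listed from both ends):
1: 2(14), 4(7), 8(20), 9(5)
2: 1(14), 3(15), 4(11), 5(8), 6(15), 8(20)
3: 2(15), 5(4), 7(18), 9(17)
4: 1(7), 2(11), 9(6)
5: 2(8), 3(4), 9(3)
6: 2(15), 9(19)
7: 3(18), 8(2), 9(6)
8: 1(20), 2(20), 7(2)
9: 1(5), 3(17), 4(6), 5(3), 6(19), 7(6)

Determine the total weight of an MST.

Prim, starting at 3.
Step 1: cheapest edge leaving the tree is 3—5 (4); add 5.
Step 2: cheapest edge leaving the tree is 5—9 (3); add 9.
Step 3: cheapest edge leaving the tree is 1—9 (5); add 1.
Step 4: cheapest edge leaving the tree is 4—9 (6); add 4.
Step 5: cheapest edge leaving the tree is 7—9 (6); add 7.
Step 6: cheapest edge leaving the tree is 7—8 (2); add 8.
Step 7: cheapest edge leaving the tree is 2—5 (8); add 2.
Step 8: cheapest edge leaving the tree is 2—6 (15); add 6.
MST edges: 3—5, 5—9, 1—9, 4—9, 7—9, 7—8, 2—5, 2—6; total weight 4+3+5+6+6+2+8+15 = 49.

49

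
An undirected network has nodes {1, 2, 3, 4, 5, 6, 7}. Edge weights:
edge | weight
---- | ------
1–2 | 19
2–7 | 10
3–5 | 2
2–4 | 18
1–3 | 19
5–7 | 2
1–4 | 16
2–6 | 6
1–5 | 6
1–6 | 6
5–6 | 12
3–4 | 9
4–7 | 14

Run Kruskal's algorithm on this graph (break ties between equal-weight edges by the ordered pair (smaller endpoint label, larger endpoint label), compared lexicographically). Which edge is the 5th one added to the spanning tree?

2-6

Sort edges by weight, then run Kruskal:
3–5 (2): add — endpoints in different components.
5–7 (2): add — endpoints in different components.
1–5 (6): add — endpoints in different components.
1–6 (6): add — endpoints in different components.
2–6 (6): add — endpoints in different components.
3–4 (9): add — endpoints in different components.
The 5th edge added is 2–6.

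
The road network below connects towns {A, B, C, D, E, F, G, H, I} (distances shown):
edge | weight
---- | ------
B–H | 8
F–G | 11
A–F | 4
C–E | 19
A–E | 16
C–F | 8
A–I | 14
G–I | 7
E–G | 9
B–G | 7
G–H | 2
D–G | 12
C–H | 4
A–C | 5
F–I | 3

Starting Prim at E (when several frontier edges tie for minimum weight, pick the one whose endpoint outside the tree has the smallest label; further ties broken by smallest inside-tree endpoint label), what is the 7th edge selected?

Prim's algorithm from E:
Step 1: cheapest edge leaving the tree is E–G (9); add G.
Step 2: cheapest edge leaving the tree is G–H (2); add H.
Step 3: cheapest edge leaving the tree is C–H (4); add C.
Step 4: cheapest edge leaving the tree is A–C (5); add A.
Step 5: cheapest edge leaving the tree is A–F (4); add F.
Step 6: cheapest edge leaving the tree is F–I (3); add I.
Step 7: cheapest edge leaving the tree is B–G (7); add B.
Step 8: cheapest edge leaving the tree is D–G (12); add D.
The 7th edge added is B–G.

B-G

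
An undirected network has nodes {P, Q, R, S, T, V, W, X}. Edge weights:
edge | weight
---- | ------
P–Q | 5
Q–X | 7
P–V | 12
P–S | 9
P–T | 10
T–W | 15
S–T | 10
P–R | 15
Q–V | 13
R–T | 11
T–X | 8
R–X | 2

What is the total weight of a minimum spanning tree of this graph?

58

Kruskal: consider edges lightest-first.
R–X (2): add — endpoints in different components.
P–Q (5): add — endpoints in different components.
Q–X (7): add — endpoints in different components.
T–X (8): add — endpoints in different components.
P–S (9): add — endpoints in different components.
P–T (10): skip — T and P already connected.
S–T (10): skip — T and S already connected.
R–T (11): skip — T and R already connected.
P–V (12): add — endpoints in different components.
Q–V (13): skip — V and Q already connected.
P–R (15): skip — R and P already connected.
T–W (15): add — endpoints in different components.
MST edges: R–X, P–Q, Q–X, T–X, P–S, P–V, T–W; total weight 2+5+7+8+9+12+15 = 58.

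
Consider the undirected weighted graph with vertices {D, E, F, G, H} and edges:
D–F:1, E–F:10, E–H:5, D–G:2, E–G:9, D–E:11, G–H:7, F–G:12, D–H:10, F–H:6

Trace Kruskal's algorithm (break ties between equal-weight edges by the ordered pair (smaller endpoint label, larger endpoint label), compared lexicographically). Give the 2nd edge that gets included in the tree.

Sort edges by weight, then run Kruskal:
D–F (1): add. Components now {D,F} {E} {G} {H}
D–G (2): add. Components now {D,F,G} {E} {H}
E–H (5): add. Components now {D,F,G} {E,H}
F–H (6): add. Components now {D,E,F,G,H}
The 2nd edge added is D–G.

D-G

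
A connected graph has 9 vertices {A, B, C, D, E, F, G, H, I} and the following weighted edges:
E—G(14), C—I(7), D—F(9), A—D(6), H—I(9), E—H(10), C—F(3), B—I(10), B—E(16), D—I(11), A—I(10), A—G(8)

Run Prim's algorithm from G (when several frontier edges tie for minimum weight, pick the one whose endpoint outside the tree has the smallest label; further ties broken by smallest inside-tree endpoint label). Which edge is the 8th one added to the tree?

E-H

Grow the tree from G using Prim:
Step 1: cheapest edge leaving the tree is A—G (8); add A.
Step 2: cheapest edge leaving the tree is A—D (6); add D.
Step 3: cheapest edge leaving the tree is D—F (9); add F.
Step 4: cheapest edge leaving the tree is C—F (3); add C.
Step 5: cheapest edge leaving the tree is C—I (7); add I.
Step 6: cheapest edge leaving the tree is H—I (9); add H.
Step 7: cheapest edge leaving the tree is B—I (10); add B.
Step 8: cheapest edge leaving the tree is E—H (10); add E.
The 8th edge added is E—H.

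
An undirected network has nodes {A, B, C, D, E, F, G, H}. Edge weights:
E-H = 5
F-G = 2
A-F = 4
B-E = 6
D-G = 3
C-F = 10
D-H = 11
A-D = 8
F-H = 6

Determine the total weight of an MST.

36

Grow the tree from F using Prim:
Step 1: cheapest edge leaving the tree is F-G (2); add G.
Step 2: cheapest edge leaving the tree is D-G (3); add D.
Step 3: cheapest edge leaving the tree is A-F (4); add A.
Step 4: cheapest edge leaving the tree is F-H (6); add H.
Step 5: cheapest edge leaving the tree is E-H (5); add E.
Step 6: cheapest edge leaving the tree is B-E (6); add B.
Step 7: cheapest edge leaving the tree is C-F (10); add C.
MST edges: F-G, D-G, A-F, F-H, E-H, B-E, C-F; total weight 2+3+4+6+5+6+10 = 36.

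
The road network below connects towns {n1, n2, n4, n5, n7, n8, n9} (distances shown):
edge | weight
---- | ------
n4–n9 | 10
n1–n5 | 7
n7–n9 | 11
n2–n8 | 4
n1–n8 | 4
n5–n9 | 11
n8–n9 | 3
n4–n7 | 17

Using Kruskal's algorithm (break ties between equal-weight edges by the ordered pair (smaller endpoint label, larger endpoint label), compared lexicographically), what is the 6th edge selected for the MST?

n7-n9

Sort edges by weight, then run Kruskal:
n8–n9 (3): add. Components now {n8,n9} {n1} {n5} {n2} {n4} {n7}
n1–n8 (4): add. Components now {n1,n8,n9} {n5} {n2} {n4} {n7}
n2–n8 (4): add. Components now {n1,n2,n8,n9} {n5} {n4} {n7}
n1–n5 (7): add. Components now {n1,n2,n5,n8,n9} {n4} {n7}
n4–n9 (10): add. Components now {n1,n2,n4,n5,n8,n9} {n7}
n5–n9 (11): skip — n9 and n5 already connected.
n7–n9 (11): add. Components now {n1,n2,n4,n5,n7,n8,n9}
The 6th edge added is n7–n9.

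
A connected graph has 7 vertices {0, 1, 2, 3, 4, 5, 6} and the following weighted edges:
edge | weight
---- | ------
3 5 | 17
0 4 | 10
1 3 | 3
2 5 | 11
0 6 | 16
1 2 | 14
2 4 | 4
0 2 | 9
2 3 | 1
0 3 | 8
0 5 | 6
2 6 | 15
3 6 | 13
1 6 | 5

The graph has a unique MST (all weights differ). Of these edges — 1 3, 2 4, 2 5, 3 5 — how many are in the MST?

Kruskal: consider edges lightest-first.
2 3 (1): add — endpoints in different components.
1 3 (3): add — endpoints in different components.
2 4 (4): add — endpoints in different components.
1 6 (5): add — endpoints in different components.
0 5 (6): add — endpoints in different components.
0 3 (8): add — endpoints in different components.
MST edge set: {2 3, 1 3, 2 4, 1 6, 0 5, 0 3}.
Of the listed edges, {1 3, 2 4} are in the MST → 2.

2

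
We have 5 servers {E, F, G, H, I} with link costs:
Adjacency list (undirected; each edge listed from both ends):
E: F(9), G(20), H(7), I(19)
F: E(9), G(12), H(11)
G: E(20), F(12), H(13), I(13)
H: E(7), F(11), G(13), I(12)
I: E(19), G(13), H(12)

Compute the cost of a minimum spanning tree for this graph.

Prim, starting at H.
Step 1: cheapest edge leaving the tree is E–H (7); add E.
Step 2: cheapest edge leaving the tree is E–F (9); add F.
Step 3: cheapest edge leaving the tree is F–G (12); add G.
Step 4: cheapest edge leaving the tree is H–I (12); add I.
MST edges: E–H, E–F, F–G, H–I; total weight 7+9+12+12 = 40.

40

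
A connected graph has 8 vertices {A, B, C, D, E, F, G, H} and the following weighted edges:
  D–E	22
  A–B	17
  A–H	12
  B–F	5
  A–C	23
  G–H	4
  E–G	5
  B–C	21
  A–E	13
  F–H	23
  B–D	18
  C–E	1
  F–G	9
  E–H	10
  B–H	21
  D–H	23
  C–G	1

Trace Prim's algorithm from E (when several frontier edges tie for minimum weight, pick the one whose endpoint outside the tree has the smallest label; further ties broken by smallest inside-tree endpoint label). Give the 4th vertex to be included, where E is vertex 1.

H

Prim, starting at E.
Step 1: cheapest edge leaving the tree is C–E (1); add C.
Step 2: cheapest edge leaving the tree is C–G (1); add G.
Step 3: cheapest edge leaving the tree is G–H (4); add H.
Step 4: cheapest edge leaving the tree is F–G (9); add F.
Step 5: cheapest edge leaving the tree is B–F (5); add B.
Step 6: cheapest edge leaving the tree is A–H (12); add A.
Step 7: cheapest edge leaving the tree is B–D (18); add D.
Vertex order: E, C, G, H, F, B, A, D. The 4th vertex is H.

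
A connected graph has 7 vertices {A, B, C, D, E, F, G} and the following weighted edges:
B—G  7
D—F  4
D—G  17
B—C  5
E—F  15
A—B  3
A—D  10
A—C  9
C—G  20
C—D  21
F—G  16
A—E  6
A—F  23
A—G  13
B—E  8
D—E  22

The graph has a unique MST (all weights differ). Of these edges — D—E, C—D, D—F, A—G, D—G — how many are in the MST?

1

Sort edges by weight, then run Kruskal:
A—B (3): add — endpoints in different components.
D—F (4): add — endpoints in different components.
B—C (5): add — endpoints in different components.
A—E (6): add — endpoints in different components.
B—G (7): add — endpoints in different components.
B—E (8): skip — B and E already connected.
A—C (9): skip — A and C already connected.
A—D (10): add — endpoints in different components.
MST edge set: {A—B, D—F, B—C, A—E, B—G, A—D}.
Of the listed edges, {D—F} are in the MST → 1.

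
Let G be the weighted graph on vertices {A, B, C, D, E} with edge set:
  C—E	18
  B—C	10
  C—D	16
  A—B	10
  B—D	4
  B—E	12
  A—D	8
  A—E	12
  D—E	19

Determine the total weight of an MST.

34

Prim's algorithm from E:
Step 1: cheapest edge leaving the tree is A—E (12); add A.
Step 2: cheapest edge leaving the tree is A—D (8); add D.
Step 3: cheapest edge leaving the tree is B—D (4); add B.
Step 4: cheapest edge leaving the tree is B—C (10); add C.
MST edges: A—E, A—D, B—D, B—C; total weight 12+8+4+10 = 34.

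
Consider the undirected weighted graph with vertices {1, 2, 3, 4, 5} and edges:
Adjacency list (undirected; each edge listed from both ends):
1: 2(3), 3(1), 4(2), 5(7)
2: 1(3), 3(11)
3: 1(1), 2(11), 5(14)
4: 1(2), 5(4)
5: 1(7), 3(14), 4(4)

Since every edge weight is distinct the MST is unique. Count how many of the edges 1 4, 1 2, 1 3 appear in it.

3

Sort edges by weight, then run Kruskal:
1 3 (1): add. Components now {1,3} {2} {4} {5}
1 4 (2): add. Components now {1,3,4} {2} {5}
1 2 (3): add. Components now {1,2,3,4} {5}
4 5 (4): add. Components now {1,2,3,4,5}
MST edge set: {1 3, 1 4, 1 2, 4 5}.
Of the listed edges, {1 4, 1 2, 1 3} are in the MST → 3.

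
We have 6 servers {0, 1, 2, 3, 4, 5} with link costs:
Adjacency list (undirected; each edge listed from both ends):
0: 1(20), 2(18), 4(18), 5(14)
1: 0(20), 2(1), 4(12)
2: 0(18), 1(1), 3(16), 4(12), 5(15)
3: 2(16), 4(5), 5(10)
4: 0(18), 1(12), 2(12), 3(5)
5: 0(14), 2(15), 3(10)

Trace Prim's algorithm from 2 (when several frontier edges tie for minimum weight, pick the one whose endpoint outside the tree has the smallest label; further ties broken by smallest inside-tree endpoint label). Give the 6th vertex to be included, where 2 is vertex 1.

Grow the tree from 2 using Prim:
Step 1: frontier [1—2 1, 2—4 12, 2—5 15, 2—3 16, 0—2 18] → take 1—2 (1); add 1.
Step 2: frontier [1—4 12, 0—1 20, 2—4 12, 2—5 15, 2—3 16, 0—2 18] → take 1—4 (12); add 4.
Step 3: frontier [0—1 20, 2—5 15, 2—3 16, 0—2 18, 3—4 5, 0—4 18] → take 3—4 (5); add 3.
Step 4: frontier [0—1 20, 2—5 15, 0—2 18, 3—5 10, 0—4 18] → take 3—5 (10); add 5.
Step 5: frontier [0—1 20, 0—2 18, 0—4 18, 0—5 14] → take 0—5 (14); add 0.
Vertex order: 2, 1, 4, 3, 5, 0. The 6th vertex is 0.

0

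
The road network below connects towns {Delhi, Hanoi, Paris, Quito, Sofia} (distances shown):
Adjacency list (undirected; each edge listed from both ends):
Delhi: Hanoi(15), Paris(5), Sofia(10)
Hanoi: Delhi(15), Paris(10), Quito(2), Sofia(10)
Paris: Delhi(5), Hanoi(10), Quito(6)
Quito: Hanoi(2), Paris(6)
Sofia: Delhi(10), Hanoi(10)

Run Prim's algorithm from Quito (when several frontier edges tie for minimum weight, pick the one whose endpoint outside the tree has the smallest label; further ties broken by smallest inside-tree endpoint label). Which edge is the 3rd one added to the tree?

Prim's algorithm from Quito:
Step 1: frontier [Hanoi–Quito 2, Paris–Quito 6] → take Hanoi–Quito (2); add Hanoi.
Step 2: frontier [Hanoi–Paris 10, Hanoi–Sofia 10, Delhi–Hanoi 15, Paris–Quito 6] → take Paris–Quito (6); add Paris.
Step 3: frontier [Hanoi–Sofia 10, Delhi–Hanoi 15, Delhi–Paris 5] → take Delhi–Paris (5); add Delhi.
Step 4: frontier [Delhi–Sofia 10, Hanoi–Sofia 10] → take Delhi–Sofia (10); add Sofia.
The 3rd edge added is Delhi–Paris.

Delhi-Paris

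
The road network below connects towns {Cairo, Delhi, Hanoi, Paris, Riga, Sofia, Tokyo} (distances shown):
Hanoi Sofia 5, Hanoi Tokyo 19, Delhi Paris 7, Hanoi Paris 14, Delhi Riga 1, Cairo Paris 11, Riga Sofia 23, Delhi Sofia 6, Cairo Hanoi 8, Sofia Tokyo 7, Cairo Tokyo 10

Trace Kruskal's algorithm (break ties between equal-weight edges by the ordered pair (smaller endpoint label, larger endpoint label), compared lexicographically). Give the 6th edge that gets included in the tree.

Kruskal's algorithm — process edges by increasing weight (ties by edge label):
Delhi Riga (1): add. Components now {Delhi,Riga} {Tokyo} {Sofia} {Cairo} {Hanoi} {Paris}
Hanoi Sofia (5): add. Components now {Delhi,Riga} {Tokyo} {Hanoi,Sofia} {Cairo} {Paris}
Delhi Sofia (6): add. Components now {Delhi,Hanoi,Riga,Sofia} {Tokyo} {Cairo} {Paris}
Delhi Paris (7): add. Components now {Delhi,Hanoi,Paris,Riga,Sofia} {Tokyo} {Cairo}
Sofia Tokyo (7): add. Components now {Delhi,Hanoi,Paris,Riga,Sofia,Tokyo} {Cairo}
Cairo Hanoi (8): add. Components now {Cairo,Delhi,Hanoi,Paris,Riga,Sofia,Tokyo}
The 6th edge added is Cairo Hanoi.

Cairo-Hanoi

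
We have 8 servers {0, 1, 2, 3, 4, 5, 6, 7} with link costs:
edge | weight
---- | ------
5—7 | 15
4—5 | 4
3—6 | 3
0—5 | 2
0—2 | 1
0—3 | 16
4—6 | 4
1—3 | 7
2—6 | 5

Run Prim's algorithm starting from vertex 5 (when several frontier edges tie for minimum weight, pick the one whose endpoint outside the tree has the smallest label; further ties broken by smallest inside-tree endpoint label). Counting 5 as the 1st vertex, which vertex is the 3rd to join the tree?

Prim, starting at 5.
Step 1: frontier [0—5 2, 4—5 4, 5—7 15] → take 0—5 (2); add 0.
Step 2: frontier [0—2 1, 0—3 16, 4—5 4, 5—7 15] → take 0—2 (1); add 2.
Step 3: frontier [0—3 16, 2—6 5, 4—5 4, 5—7 15] → take 4—5 (4); add 4.
Step 4: frontier [0—3 16, 2—6 5, 4—6 4, 5—7 15] → take 4—6 (4); add 6.
Step 5: frontier [0—3 16, 5—7 15, 3—6 3] → take 3—6 (3); add 3.
Step 6: frontier [1—3 7, 5—7 15] → take 1—3 (7); add 1.
Step 7: frontier [5—7 15] → take 5—7 (15); add 7.
Vertex order: 5, 0, 2, 4, 6, 3, 1, 7. The 3rd vertex is 2.

2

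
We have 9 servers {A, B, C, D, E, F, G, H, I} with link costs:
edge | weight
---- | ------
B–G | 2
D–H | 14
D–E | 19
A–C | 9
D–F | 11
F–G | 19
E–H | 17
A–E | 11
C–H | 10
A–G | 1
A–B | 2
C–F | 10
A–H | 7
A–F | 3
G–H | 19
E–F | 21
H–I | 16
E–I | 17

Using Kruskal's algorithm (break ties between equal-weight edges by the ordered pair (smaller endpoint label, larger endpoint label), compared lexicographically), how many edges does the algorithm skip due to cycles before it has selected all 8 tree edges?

4

Kruskal's algorithm — process edges by increasing weight (ties by edge label):
A–G (1): add — endpoints in different components.
A–B (2): add — endpoints in different components.
B–G (2): skip — B and G already connected.
A–F (3): add — endpoints in different components.
A–H (7): add — endpoints in different components.
A–C (9): add — endpoints in different components.
C–F (10): skip — C and F already connected.
C–H (10): skip — C and H already connected.
A–E (11): add — endpoints in different components.
D–F (11): add — endpoints in different components.
D–H (14): skip — D and H already connected.
H–I (16): add — endpoints in different components.
Edges rejected before the tree was complete: 4.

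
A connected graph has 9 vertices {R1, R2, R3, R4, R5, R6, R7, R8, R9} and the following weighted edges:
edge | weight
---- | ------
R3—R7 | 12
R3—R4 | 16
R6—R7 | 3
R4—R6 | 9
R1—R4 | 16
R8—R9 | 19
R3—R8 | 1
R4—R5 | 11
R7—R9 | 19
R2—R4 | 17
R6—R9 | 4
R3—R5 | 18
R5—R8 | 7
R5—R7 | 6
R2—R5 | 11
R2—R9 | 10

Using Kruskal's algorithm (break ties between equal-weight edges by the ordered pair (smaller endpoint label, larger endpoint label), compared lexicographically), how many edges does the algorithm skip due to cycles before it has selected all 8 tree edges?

3

Kruskal's algorithm — process edges by increasing weight (ties by edge label):
R3—R8 (1): add — endpoints in different components.
R6—R7 (3): add — endpoints in different components.
R6—R9 (4): add — endpoints in different components.
R5—R7 (6): add — endpoints in different components.
R5—R8 (7): add — endpoints in different components.
R4—R6 (9): add — endpoints in different components.
R2—R9 (10): add — endpoints in different components.
R2—R5 (11): skip — R5 and R2 already connected.
R4—R5 (11): skip — R5 and R4 already connected.
R3—R7 (12): skip — R3 and R7 already connected.
R1—R4 (16): add — endpoints in different components.
Edges rejected before the tree was complete: 3.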